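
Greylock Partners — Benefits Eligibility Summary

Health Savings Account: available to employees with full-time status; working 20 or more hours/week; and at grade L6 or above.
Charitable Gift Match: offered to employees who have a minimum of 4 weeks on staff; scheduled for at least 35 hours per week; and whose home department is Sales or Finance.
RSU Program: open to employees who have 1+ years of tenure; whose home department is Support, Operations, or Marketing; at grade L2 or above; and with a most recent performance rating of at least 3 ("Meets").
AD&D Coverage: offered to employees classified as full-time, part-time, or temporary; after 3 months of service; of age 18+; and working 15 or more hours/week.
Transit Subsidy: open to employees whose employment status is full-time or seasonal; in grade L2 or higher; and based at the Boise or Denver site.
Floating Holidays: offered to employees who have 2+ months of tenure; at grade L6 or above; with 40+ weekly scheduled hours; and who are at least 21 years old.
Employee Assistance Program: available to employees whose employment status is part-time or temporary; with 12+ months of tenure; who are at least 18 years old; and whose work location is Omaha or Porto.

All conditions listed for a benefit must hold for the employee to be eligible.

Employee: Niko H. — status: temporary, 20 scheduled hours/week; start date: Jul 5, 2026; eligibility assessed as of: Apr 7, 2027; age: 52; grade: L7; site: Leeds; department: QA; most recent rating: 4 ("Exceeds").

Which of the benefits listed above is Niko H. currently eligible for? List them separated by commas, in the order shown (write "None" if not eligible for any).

Service from Jul 5, 2026 to Apr 7, 2027: 276 days.
Health Savings Account — status temporary ✗ (requires full-time) → not eligible.
Charitable Gift Match — service 276 days ≥ 4 weeks (≈28 days) ✓; 20 hrs/wk < 35 ✗ → not eligible.
RSU Program — service 276 days < 1 year (≈365 days) ✗ → not eligible.
AD&D Coverage — status temporary ✓; service 276 days ≥ 3 months (≈90 days) ✓; age 52 ≥ 18 ✓; 20 hrs/wk ≥ 15 ✓ → eligible.
Transit Subsidy — status temporary ✗ (requires full-time or seasonal) → not eligible.
Floating Holidays — service 276 days ≥ 2 months (≈60 days) ✓; grade L7 ≥ L6 ✓; 20 hrs/wk < 40 ✗ → not eligible.
Employee Assistance Program — status temporary ✓; service 276 days < 12 months (≈360 days) ✗ → not eligible.

AD&D Coverage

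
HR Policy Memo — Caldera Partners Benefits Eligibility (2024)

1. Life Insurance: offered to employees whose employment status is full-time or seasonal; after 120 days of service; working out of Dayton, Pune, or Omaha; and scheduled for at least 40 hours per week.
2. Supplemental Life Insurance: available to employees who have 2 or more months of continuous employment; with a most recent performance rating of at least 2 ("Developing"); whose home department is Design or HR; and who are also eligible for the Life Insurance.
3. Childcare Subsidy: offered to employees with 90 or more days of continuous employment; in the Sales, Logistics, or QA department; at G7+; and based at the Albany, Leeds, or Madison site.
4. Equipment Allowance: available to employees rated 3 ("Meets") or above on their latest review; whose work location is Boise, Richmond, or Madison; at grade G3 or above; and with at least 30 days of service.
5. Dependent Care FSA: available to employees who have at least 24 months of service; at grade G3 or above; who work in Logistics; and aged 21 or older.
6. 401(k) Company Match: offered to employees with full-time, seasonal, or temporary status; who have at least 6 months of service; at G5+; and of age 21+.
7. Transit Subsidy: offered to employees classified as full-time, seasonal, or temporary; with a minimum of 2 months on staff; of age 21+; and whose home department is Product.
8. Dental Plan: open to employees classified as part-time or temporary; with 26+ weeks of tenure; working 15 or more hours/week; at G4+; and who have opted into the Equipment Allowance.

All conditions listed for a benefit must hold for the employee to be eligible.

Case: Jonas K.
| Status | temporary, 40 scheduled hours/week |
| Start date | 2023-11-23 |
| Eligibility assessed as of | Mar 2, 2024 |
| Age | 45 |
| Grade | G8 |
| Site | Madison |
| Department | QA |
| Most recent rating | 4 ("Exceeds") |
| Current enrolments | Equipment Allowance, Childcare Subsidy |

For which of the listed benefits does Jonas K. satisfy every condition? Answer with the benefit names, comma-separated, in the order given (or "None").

Service from 2023-11-23 to Mar 2, 2024: 100 days.
Life Insurance — status temporary ✗ (requires full-time or seasonal) → not eligible.
Supplemental Life Insurance — service 100 days ≥ 2 months (≈60 days) ✓; rating 4 ≥ 2 ✓; dept QA ✗ → not eligible.
Childcare Subsidy — service 100 days ≥ 90 days ✓; dept QA ✓; grade G8 ≥ G7 ✓; site Madison ✓ → eligible.
Equipment Allowance — rating 4 ≥ 3 ✓; site Madison ✓; grade G8 ≥ G3 ✓; service 100 days ≥ 30 days ✓ → eligible.
Dependent Care FSA — service 100 days < 24 months (≈720 days) ✗ → not eligible.
401(k) Company Match — status temporary ✓; service 100 days < 6 months (≈180 days) ✗ → not eligible.
Transit Subsidy — status temporary ✓; service 100 days ≥ 2 months (≈60 days) ✓; age 45 ≥ 21 ✓; dept QA ✗ → not eligible.
Dental Plan — status temporary ✓; service 100 days < 26 weeks (≈182 days) ✗ → not eligible.

Childcare Subsidy, Equipment Allowance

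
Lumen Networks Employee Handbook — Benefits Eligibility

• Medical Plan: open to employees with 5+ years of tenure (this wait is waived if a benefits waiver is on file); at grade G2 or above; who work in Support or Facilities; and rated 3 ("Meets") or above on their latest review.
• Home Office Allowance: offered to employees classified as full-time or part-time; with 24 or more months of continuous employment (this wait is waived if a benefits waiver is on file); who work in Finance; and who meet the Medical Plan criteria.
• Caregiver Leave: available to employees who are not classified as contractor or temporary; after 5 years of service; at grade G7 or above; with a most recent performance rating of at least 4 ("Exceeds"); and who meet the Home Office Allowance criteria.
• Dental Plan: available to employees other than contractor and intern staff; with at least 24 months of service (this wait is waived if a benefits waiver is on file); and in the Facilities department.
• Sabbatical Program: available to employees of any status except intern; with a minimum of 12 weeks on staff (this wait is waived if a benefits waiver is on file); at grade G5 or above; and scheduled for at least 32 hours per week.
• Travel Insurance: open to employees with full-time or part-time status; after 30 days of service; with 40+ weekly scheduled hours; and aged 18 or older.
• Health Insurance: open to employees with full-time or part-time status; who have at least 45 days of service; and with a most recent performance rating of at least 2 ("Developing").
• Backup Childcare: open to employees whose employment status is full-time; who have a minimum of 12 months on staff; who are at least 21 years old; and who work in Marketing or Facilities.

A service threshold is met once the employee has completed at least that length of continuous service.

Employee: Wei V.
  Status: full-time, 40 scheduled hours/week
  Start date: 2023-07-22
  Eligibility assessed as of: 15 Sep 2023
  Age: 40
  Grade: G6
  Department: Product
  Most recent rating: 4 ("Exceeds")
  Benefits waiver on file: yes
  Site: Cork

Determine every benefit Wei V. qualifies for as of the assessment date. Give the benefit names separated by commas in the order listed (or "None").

Service from 2023-07-22 to 15 Sep 2023: 55 days.
Medical Plan — benefits waiver on file ✓; grade G6 ≥ G2 ✓; dept Product ✗ → not eligible.
Home Office Allowance — status full-time ✓; benefits waiver on file ✓; dept Product ✗ → not eligible.
Caregiver Leave — status full-time ✓ (not excluded); service 55 days < 5 years (≈1825 days) ✗ → not eligible.
Dental Plan — status full-time ✓ (not excluded); benefits waiver on file ✓; dept Product ✗ → not eligible.
Sabbatical Program — status full-time ✓ (not excluded); benefits waiver on file ✓; grade G6 ≥ G5 ✓; 40 hrs/wk ≥ 32 ✓ → eligible.
Travel Insurance — status full-time ✓; service 55 days ≥ 30 days ✓; 40 hrs/wk ≥ 40 ✓; age 40 ≥ 18 ✓ → eligible.
Health Insurance — status full-time ✓; service 55 days ≥ 45 days ✓; rating 4 ≥ 2 ✓ → eligible.
Backup Childcare — status full-time ✓; service 55 days < 12 months (≈360 days) ✗ → not eligible.

Sabbatical Program, Travel Insurance, Health Insurance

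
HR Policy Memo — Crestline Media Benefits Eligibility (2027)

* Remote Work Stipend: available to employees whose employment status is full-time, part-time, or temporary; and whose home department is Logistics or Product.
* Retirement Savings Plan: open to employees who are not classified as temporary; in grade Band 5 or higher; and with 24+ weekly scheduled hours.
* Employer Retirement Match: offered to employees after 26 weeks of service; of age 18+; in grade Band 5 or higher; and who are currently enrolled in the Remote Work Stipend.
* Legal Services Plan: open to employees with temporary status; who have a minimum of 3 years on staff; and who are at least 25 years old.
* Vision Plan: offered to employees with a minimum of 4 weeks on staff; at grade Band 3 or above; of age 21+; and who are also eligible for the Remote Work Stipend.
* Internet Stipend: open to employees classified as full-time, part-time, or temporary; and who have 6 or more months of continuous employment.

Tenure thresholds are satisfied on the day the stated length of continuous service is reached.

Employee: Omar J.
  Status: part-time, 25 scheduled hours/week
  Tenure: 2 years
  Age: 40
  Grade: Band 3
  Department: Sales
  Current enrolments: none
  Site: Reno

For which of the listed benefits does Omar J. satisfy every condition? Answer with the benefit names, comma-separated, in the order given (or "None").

Internet Stipend

Remote Work Stipend — status part-time ✓; dept Sales ✗ → not eligible.
Retirement Savings Plan — status part-time ✓ (not excluded); grade Band 3 < Band 5 ✗ → not eligible.
Employer Retirement Match — service 2 years ≥ 26 weeks (≈182 days) ✓; age 40 ≥ 18 ✓; grade Band 3 < Band 5 ✗ → not eligible.
Legal Services Plan — status part-time ✗ (requires temporary) → not eligible.
Vision Plan — service 2 years ≥ 4 weeks (≈28 days) ✓; grade Band 3 ≥ Band 3 ✓; age 40 ≥ 21 ✓; not eligible for Remote Work Stipend ✗ → not eligible.
Internet Stipend — status part-time ✓; service 2 years ≥ 6 months (≈180 days) ✓ → eligible.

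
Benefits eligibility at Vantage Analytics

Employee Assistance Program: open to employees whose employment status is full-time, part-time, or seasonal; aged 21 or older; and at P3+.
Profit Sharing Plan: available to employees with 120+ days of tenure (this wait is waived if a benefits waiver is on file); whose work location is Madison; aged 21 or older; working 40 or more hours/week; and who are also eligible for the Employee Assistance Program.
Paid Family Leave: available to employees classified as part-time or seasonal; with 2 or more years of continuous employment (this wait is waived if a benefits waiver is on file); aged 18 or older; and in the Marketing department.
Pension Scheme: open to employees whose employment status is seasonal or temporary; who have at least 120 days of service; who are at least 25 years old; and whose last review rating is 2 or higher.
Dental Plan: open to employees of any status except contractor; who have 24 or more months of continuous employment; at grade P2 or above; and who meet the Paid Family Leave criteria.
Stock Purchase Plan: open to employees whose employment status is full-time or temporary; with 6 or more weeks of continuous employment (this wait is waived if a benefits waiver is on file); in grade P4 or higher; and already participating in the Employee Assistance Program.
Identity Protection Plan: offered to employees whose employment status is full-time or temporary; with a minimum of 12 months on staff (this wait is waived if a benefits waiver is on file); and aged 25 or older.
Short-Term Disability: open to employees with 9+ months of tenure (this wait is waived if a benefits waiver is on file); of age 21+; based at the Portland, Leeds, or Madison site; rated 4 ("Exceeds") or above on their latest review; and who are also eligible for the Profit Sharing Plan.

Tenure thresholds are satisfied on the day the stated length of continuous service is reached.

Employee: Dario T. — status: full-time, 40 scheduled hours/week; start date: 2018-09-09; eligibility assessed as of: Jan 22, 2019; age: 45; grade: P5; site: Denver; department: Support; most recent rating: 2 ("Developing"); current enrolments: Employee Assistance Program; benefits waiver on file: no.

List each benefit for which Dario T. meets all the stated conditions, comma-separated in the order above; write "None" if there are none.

Employee Assistance Program, Stock Purchase Plan

Service from 2018-09-09 to Jan 22, 2019: 135 days.
Employee Assistance Program — status full-time ✓; age 45 ≥ 21 ✓; grade P5 ≥ P3 ✓ → eligible.
Profit Sharing Plan — no waiver, service 135 days ≥ 120 days ✓; site Denver ✗ (not Madison) → not eligible.
Paid Family Leave — status full-time ✗ (requires part-time or seasonal) → not eligible.
Pension Scheme — status full-time ✗ (requires seasonal or temporary) → not eligible.
Dental Plan — status full-time ✓ (not excluded); service 135 days < 24 months (≈720 days) ✗ → not eligible.
Stock Purchase Plan — status full-time ✓; no waiver, service 135 days ≥ 6 weeks (≈42 days) ✓; grade P5 ≥ P4 ✓; enrolled in Employee Assistance Program ✓ → eligible.
Identity Protection Plan — status full-time ✓; no waiver, service 135 days < 12 months (≈360 days) ✗ → not eligible.
Short-Term Disability — no waiver, service 135 days < 9 months (≈270 days) ✗ → not eligible.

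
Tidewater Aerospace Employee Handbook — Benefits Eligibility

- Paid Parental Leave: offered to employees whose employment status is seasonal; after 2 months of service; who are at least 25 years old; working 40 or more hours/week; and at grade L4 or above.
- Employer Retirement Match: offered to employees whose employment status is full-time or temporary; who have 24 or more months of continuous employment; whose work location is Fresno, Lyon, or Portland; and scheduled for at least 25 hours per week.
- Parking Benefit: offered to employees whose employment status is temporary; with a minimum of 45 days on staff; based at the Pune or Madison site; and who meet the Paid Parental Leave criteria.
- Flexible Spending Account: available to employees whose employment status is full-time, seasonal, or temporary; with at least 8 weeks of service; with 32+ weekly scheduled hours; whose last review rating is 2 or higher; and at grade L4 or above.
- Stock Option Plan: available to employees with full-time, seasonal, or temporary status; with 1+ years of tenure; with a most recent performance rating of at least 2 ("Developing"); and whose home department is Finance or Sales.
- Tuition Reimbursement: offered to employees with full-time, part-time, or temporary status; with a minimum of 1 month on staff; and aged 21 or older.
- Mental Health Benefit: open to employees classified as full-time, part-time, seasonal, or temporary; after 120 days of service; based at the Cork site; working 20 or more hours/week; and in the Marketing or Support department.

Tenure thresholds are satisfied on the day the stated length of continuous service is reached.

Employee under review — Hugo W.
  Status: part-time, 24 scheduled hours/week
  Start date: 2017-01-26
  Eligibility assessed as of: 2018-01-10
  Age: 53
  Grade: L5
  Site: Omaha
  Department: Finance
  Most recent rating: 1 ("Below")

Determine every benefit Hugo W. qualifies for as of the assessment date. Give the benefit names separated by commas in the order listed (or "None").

Service from 2017-01-26 to 2018-01-10: 349 days.
Paid Parental Leave — status part-time ✗ (requires seasonal) → not eligible.
Employer Retirement Match — status part-time ✗ (requires full-time or temporary) → not eligible.
Parking Benefit — status part-time ✗ (requires temporary) → not eligible.
Flexible Spending Account — status part-time ✗ (requires full-time, seasonal, or temporary) → not eligible.
Stock Option Plan — status part-time ✗ (requires full-time, seasonal, or temporary) → not eligible.
Tuition Reimbursement — status part-time ✓; service 349 days ≥ 1 month (≈30 days) ✓; age 53 ≥ 21 ✓ → eligible.
Mental Health Benefit — status part-time ✓; service 349 days ≥ 120 days ✓; site Omaha ✗ (not Cork) → not eligible.

Tuition Reimbursement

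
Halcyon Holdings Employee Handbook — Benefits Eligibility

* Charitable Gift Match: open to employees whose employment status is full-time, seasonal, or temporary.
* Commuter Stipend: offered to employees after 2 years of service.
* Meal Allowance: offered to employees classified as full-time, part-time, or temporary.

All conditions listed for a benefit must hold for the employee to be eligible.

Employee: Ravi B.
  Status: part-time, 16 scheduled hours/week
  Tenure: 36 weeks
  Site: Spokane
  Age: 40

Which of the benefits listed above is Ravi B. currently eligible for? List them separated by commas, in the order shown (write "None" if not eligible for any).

Meal Allowance

Charitable Gift Match — status part-time ✗ (requires full-time, seasonal, or temporary) → not eligible.
Commuter Stipend — service 36 weeks < 2 years (≈730 days) ✗ → not eligible.
Meal Allowance — status part-time ✓ → eligible.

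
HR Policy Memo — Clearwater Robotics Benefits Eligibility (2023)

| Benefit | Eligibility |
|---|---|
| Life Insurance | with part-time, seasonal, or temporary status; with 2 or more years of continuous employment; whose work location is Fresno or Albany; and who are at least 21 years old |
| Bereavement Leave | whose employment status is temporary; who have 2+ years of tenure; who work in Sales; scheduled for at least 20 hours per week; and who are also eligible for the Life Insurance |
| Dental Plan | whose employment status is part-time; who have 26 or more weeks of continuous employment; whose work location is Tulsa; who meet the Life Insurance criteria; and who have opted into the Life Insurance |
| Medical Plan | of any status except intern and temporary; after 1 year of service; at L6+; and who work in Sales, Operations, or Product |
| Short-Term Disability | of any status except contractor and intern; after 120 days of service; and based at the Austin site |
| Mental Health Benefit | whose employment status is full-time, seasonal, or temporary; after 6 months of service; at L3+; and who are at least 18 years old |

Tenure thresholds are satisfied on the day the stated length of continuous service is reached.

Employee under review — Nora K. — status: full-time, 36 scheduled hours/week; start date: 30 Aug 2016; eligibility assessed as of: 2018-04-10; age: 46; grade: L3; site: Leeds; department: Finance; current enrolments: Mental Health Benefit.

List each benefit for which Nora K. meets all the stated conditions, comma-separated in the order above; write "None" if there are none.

Mental Health Benefit

Service from 30 Aug 2016 to 2018-04-10: 588 days.
Life Insurance — status full-time ✗ (requires part-time, seasonal, or temporary) → not eligible.
Bereavement Leave — status full-time ✗ (requires temporary) → not eligible.
Dental Plan — status full-time ✗ (requires part-time) → not eligible.
Medical Plan — status full-time ✓ (not excluded); service 588 days ≥ 1 year (≈365 days) ✓; grade L3 < L6 ✗ → not eligible.
Short-Term Disability — status full-time ✓ (not excluded); service 588 days ≥ 120 days ✓; site Leeds ✗ (not Austin) → not eligible.
Mental Health Benefit — status full-time ✓; service 588 days ≥ 6 months (≈180 days) ✓; grade L3 ≥ L3 ✓; age 46 ≥ 18 ✓ → eligible.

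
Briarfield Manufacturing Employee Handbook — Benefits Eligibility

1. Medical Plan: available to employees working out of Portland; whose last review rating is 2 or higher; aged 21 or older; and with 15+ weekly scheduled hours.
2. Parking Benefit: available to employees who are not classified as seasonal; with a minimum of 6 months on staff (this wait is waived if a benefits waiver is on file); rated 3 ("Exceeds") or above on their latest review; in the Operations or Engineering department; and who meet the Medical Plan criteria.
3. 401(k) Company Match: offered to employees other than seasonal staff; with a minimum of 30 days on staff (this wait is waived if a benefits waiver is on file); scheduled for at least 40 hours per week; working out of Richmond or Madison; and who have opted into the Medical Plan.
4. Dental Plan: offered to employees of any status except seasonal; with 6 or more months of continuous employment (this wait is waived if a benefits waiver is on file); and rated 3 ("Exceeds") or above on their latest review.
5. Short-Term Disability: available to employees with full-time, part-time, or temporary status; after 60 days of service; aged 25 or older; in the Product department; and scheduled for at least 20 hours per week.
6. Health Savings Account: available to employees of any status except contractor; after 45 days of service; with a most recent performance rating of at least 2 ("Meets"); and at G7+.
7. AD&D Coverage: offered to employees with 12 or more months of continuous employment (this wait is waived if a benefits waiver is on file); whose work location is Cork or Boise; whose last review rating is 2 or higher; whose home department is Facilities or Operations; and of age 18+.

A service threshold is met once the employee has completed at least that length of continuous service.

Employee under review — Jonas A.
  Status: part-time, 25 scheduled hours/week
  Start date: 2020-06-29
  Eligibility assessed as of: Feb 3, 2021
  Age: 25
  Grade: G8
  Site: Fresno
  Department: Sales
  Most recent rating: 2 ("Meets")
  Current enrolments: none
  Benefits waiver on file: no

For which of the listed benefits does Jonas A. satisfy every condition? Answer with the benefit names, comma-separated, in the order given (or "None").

Service from 2020-06-29 to Feb 3, 2021: 219 days.
Medical Plan — site Fresno ✗ (not Portland) → not eligible.
Parking Benefit — status part-time ✓ (not excluded); no waiver, service 219 days ≥ 6 months (≈180 days) ✓; rating 2 < 3 ✗ → not eligible.
401(k) Company Match — status part-time ✓ (not excluded); no waiver, service 219 days ≥ 30 days ✓; 25 hrs/wk < 40 ✗ → not eligible.
Dental Plan — status part-time ✓ (not excluded); no waiver, service 219 days ≥ 6 months (≈180 days) ✓; rating 2 < 3 ✗ → not eligible.
Short-Term Disability — status part-time ✓; service 219 days ≥ 60 days ✓; age 25 ≥ 25 ✓; dept Sales ✗ → not eligible.
Health Savings Account — status part-time ✓ (not excluded); service 219 days ≥ 45 days ✓; rating 2 ≥ 2 ✓; grade G8 ≥ G7 ✓ → eligible.
AD&D Coverage — no waiver, service 219 days < 12 months (≈360 days) ✗ → not eligible.

Health Savings Account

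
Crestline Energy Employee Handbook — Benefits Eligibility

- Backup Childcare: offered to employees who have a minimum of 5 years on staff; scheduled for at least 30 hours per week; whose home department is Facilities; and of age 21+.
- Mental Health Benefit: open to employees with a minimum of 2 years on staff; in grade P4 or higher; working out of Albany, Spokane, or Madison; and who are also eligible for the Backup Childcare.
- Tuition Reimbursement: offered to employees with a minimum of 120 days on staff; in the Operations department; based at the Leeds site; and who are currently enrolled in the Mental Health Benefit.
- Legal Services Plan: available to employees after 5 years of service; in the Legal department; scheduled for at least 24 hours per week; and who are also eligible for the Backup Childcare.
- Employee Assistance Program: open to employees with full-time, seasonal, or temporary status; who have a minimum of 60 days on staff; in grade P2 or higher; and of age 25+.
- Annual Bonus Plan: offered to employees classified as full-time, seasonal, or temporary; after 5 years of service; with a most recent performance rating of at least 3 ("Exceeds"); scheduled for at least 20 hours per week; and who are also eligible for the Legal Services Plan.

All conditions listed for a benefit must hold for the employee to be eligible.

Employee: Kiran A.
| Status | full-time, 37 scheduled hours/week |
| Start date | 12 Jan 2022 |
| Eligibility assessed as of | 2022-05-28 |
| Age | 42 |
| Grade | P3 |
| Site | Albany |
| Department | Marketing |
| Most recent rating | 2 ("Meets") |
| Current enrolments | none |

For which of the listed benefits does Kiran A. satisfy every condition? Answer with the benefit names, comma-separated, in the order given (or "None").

Employee Assistance Program

Service from 12 Jan 2022 to 2022-05-28: 136 days.
Backup Childcare — service 136 days < 5 years (≈1825 days) ✗ → not eligible.
Mental Health Benefit — service 136 days < 2 years (≈730 days) ✗ → not eligible.
Tuition Reimbursement — service 136 days ≥ 120 days ✓; dept Marketing ✗ → not eligible.
Legal Services Plan — service 136 days < 5 years (≈1825 days) ✗ → not eligible.
Employee Assistance Program — status full-time ✓; service 136 days ≥ 60 days ✓; grade P3 ≥ P2 ✓; age 42 ≥ 25 ✓ → eligible.
Annual Bonus Plan — status full-time ✓; service 136 days < 5 years (≈1825 days) ✗ → not eligible.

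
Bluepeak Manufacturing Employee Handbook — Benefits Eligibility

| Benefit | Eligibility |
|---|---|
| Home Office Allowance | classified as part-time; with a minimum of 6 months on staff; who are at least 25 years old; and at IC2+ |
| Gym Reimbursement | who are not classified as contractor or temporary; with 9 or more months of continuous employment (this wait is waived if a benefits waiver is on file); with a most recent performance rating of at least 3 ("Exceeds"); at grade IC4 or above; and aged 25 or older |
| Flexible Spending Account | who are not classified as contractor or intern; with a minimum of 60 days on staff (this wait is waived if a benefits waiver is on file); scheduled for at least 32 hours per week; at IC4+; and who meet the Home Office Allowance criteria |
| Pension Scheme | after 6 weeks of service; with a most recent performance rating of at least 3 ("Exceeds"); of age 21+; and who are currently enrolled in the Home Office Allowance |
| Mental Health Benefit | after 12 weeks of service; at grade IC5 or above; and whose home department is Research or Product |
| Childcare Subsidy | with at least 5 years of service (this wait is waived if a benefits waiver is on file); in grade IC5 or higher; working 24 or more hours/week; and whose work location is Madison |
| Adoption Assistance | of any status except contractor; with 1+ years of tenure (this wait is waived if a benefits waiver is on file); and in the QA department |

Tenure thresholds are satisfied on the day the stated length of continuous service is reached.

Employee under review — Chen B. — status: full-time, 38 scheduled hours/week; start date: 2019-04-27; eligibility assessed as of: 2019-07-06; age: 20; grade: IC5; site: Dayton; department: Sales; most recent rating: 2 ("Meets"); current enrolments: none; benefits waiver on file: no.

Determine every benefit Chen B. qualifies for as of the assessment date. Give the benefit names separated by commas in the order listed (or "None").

Service from 2019-04-27 to 2019-07-06: 70 days.
Home Office Allowance — status full-time ✗ (requires part-time) → not eligible.
Gym Reimbursement — status full-time ✓ (not excluded); no waiver, service 70 days < 9 months (≈270 days) ✗ → not eligible.
Flexible Spending Account — status full-time ✓ (not excluded); no waiver, service 70 days ≥ 60 days ✓; 38 hrs/wk ≥ 32 ✓; grade IC5 ≥ IC4 ✓; not eligible for Home Office Allowance ✗ → not eligible.
Pension Scheme — service 70 days ≥ 6 weeks (≈42 days) ✓; rating 2 < 3 ✗ → not eligible.
Mental Health Benefit — service 70 days < 12 weeks (≈84 days) ✗ → not eligible.
Childcare Subsidy — no waiver, service 70 days < 5 years (≈1825 days) ✗ → not eligible.
Adoption Assistance — status full-time ✓ (not excluded); no waiver, service 70 days < 1 year (≈365 days) ✗ → not eligible.

None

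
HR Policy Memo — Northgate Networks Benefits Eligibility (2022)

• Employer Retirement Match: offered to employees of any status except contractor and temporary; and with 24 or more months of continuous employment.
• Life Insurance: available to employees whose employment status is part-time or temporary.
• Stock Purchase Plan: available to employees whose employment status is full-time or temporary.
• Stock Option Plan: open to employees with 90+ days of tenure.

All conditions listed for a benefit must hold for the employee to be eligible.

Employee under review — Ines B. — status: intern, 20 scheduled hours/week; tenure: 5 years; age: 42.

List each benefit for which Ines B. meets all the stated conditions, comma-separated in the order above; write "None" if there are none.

Employer Retirement Match, Stock Option Plan

Employer Retirement Match — status intern ✓ (not excluded); service 5 years ≥ 24 months (≈720 days) ✓ → eligible.
Life Insurance — status intern ✗ (requires part-time or temporary) → not eligible.
Stock Purchase Plan — status intern ✗ (requires full-time or temporary) → not eligible.
Stock Option Plan — service 5 years ≥ 90 days ✓ → eligible.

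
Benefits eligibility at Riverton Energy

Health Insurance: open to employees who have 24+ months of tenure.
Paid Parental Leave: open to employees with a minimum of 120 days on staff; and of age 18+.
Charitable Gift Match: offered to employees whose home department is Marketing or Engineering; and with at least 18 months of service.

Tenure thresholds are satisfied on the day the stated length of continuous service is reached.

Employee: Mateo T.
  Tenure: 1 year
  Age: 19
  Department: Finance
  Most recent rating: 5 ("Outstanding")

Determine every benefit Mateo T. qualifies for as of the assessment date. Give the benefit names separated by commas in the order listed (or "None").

Health Insurance — service 1 year < 24 months (≈720 days) ✗ → not eligible.
Paid Parental Leave — service 1 year ≥ 120 days ✓; age 19 ≥ 18 ✓ → eligible.
Charitable Gift Match — dept Finance ✗ → not eligible.

Paid Parental Leave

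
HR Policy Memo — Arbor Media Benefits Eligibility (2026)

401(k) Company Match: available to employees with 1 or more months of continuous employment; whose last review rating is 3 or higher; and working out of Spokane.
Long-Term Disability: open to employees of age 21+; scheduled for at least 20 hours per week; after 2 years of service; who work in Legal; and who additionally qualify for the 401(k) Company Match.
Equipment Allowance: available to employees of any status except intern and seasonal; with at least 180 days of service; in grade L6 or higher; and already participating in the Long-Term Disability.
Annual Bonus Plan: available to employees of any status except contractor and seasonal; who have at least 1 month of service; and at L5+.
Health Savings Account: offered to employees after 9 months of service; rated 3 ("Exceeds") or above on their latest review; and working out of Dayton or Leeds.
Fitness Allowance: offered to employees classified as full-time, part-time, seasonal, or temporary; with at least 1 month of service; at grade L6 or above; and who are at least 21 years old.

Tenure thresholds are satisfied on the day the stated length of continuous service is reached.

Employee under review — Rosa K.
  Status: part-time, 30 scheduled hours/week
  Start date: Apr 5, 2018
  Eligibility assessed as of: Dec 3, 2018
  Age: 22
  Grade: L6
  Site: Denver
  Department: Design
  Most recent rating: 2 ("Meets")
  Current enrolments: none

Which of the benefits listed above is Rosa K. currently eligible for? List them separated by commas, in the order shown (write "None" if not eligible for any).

Service from Apr 5, 2018 to Dec 3, 2018: 242 days.
401(k) Company Match — service 242 days ≥ 1 month (≈30 days) ✓; rating 2 < 3 ✗ → not eligible.
Long-Term Disability — age 22 ≥ 21 ✓; 30 hrs/wk ≥ 20 ✓; service 242 days < 2 years (≈730 days) ✗ → not eligible.
Equipment Allowance — status part-time ✓ (not excluded); service 242 days ≥ 180 days ✓; grade L6 ≥ L6 ✓; not enrolled in Long-Term Disability ✗ → not eligible.
Annual Bonus Plan — status part-time ✓ (not excluded); service 242 days ≥ 1 month (≈30 days) ✓; grade L6 ≥ L5 ✓ → eligible.
Health Savings Account — service 242 days < 9 months (≈270 days) ✗ → not eligible.
Fitness Allowance — status part-time ✓; service 242 days ≥ 1 month (≈30 days) ✓; grade L6 ≥ L6 ✓; age 22 ≥ 21 ✓ → eligible.

Annual Bonus Plan, Fitness Allowance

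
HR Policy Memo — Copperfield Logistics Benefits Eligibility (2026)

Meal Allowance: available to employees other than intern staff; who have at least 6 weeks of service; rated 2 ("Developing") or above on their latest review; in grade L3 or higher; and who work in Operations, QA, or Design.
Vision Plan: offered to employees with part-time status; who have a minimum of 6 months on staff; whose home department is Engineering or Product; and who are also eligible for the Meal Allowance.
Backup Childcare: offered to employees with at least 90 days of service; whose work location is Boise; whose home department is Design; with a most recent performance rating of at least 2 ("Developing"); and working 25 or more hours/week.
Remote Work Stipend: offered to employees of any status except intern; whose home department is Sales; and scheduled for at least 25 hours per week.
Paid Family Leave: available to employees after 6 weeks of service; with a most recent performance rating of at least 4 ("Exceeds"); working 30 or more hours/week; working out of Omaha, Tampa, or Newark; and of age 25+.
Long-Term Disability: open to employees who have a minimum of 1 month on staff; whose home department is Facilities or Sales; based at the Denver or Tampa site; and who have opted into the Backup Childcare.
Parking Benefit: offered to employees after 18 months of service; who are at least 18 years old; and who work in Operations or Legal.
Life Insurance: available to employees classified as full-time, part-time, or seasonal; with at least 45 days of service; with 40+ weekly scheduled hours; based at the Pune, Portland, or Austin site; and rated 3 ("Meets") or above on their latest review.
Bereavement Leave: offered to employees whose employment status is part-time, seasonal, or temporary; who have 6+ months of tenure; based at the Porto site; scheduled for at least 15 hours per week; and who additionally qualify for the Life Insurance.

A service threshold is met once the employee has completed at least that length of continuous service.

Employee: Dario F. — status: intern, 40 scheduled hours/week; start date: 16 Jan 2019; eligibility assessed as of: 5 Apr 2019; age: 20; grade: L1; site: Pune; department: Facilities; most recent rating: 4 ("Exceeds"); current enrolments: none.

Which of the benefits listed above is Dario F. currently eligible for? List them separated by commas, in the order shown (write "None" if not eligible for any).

None

Service from 16 Jan 2019 to 5 Apr 2019: 79 days.
Meal Allowance — status intern ✗ (excluded) → not eligible.
Vision Plan — status intern ✗ (requires part-time) → not eligible.
Backup Childcare — service 79 days < 90 days ✗ → not eligible.
Remote Work Stipend — status intern ✗ (excluded) → not eligible.
Paid Family Leave — service 79 days ≥ 6 weeks (≈42 days) ✓; rating 4 ≥ 4 ✓; 40 hrs/wk ≥ 30 ✓; site Pune ✗ (not Omaha, Tampa, or Newark) → not eligible.
Long-Term Disability — service 79 days ≥ 1 month (≈30 days) ✓; dept Facilities ✓; site Pune ✗ (not Denver or Tampa) → not eligible.
Parking Benefit — service 79 days < 18 months (≈540 days) ✗ → not eligible.
Life Insurance — status intern ✗ (requires full-time, part-time, or seasonal) → not eligible.
Bereavement Leave — status intern ✗ (requires part-time, seasonal, or temporary) → not eligible.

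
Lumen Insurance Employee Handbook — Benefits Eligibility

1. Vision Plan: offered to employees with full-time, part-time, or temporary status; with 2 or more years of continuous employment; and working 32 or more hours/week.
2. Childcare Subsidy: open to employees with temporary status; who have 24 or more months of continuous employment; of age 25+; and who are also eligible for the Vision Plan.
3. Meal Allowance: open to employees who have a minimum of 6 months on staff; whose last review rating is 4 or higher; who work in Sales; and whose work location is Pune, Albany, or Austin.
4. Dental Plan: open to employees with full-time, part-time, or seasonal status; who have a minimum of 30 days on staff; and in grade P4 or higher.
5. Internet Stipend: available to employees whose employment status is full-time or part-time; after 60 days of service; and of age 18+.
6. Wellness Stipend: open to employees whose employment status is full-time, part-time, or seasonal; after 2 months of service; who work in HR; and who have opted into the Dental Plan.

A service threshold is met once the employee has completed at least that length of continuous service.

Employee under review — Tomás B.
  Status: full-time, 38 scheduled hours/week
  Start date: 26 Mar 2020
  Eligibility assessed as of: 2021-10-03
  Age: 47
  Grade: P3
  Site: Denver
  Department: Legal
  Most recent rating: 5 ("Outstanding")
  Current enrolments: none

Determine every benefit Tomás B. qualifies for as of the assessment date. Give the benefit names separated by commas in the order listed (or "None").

Internet Stipend

Service from 26 Mar 2020 to 2021-10-03: 556 days.
Vision Plan — status full-time ✓; service 556 days < 2 years (≈730 days) ✗ → not eligible.
Childcare Subsidy — status full-time ✗ (requires temporary) → not eligible.
Meal Allowance — service 556 days ≥ 6 months (≈180 days) ✓; rating 5 ≥ 4 ✓; dept Legal ✗ → not eligible.
Dental Plan — status full-time ✓; service 556 days ≥ 30 days ✓; grade P3 < P4 ✗ → not eligible.
Internet Stipend — status full-time ✓; service 556 days ≥ 60 days ✓; age 47 ≥ 18 ✓ → eligible.
Wellness Stipend — status full-time ✓; service 556 days ≥ 2 months (≈60 days) ✓; dept Legal ✗ → not eligible.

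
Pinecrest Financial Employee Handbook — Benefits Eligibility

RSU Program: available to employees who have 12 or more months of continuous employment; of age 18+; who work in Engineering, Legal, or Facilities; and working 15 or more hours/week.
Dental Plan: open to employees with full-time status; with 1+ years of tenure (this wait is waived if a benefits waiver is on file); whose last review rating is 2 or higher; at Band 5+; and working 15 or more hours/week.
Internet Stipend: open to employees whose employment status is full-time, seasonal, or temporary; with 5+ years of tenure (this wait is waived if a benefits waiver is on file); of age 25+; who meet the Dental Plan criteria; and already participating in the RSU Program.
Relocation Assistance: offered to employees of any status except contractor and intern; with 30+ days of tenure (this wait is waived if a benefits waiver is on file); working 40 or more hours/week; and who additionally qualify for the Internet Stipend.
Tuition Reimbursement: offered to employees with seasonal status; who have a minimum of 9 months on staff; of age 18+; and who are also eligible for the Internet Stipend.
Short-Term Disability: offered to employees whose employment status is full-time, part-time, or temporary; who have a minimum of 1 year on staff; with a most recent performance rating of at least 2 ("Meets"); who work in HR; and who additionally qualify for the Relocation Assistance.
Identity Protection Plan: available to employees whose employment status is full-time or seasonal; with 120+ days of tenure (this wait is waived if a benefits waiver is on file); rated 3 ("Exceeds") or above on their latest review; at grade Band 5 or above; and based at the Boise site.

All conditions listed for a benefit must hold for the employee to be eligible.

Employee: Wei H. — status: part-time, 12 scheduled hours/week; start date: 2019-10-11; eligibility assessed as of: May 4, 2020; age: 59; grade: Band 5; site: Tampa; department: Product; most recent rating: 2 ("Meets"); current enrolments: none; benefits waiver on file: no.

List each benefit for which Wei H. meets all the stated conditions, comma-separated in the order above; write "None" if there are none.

None

Service from 2019-10-11 to May 4, 2020: 206 days.
RSU Program — service 206 days < 12 months (≈360 days) ✗ → not eligible.
Dental Plan — status part-time ✗ (requires full-time) → not eligible.
Internet Stipend — status part-time ✗ (requires full-time, seasonal, or temporary) → not eligible.
Relocation Assistance — status part-time ✓ (not excluded); no waiver, service 206 days ≥ 30 days ✓; 12 hrs/wk < 40 ✗ → not eligible.
Tuition Reimbursement — status part-time ✗ (requires seasonal) → not eligible.
Short-Term Disability — status part-time ✓; service 206 days < 1 year (≈365 days) ✗ → not eligible.
Identity Protection Plan — status part-time ✗ (requires full-time or seasonal) → not eligible.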